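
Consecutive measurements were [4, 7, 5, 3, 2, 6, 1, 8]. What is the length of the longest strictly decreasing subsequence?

Let dp[i] be the longest strictly decreasing subsequence ending at i:
i:     1 2 3 4 5 6 7 8
a[i]:  4 7 5 3 2 6 1 8
dp:    1 1 2 3 4 2 5 1
Maximum is 5.

5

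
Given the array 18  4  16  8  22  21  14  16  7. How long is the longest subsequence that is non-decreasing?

Track the smallest tail for each achievable length (allowing ties):
18 → extends → [18]
4 → replaces 18 → [4]
16 → extends → [4, 16]
8 → replaces 16 → [4, 8]
22 → extends → [4, 8, 22]
21 → replaces 22 → [4, 8, 21]
14 → replaces 21 → [4, 8, 14]
16 → extends → [4, 8, 14, 16]
7 → replaces 8 → [4, 7, 14, 16]
Four tails, so the longest non-decreasing subsequence has length 4 (e.g. 4, 8, 14, 16).

4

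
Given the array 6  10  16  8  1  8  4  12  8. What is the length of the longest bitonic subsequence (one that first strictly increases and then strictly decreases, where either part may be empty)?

inc[i] = longest strictly increasing subsequence ending at i; dec[i] = longest strictly decreasing subsequence starting at i:
i:      1  2  3  4  5  6  7  8  9
a[i]:   6 10 16  8  1  8  4 12  8
inc:    1  2  3  2  1  2  2  3  3
dec:    2  3  3  2  1  2  1  2  1
Best peak at i=3 (value 16): inc=3, dec=3, length 3+3−1 = 5.

5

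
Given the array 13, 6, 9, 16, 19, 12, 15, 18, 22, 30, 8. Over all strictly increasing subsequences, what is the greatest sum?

Let S[i] be the best sum of a strictly increasing subsequence ending at i:
i:       1   2   3   4   5   6   7   8   9  10  11
a[i]:   13   6   9  16  19  12  15  18  22  30   8
S:      13   6  15  31  50  27  42  60  82 112  14
Maximum is 112 (e.g. 6 + 9 + 12 + 15 + 18 + 22 + 30).

112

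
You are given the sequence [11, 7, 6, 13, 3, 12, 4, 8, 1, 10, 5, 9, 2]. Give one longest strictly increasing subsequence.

3, 4, 8, 10

Patience tails give the LIS length; then backtrack through the dp parents:
11 → extends → [11]
7 → replaces 11 → [7]
6 → replaces 7 → [6]
13 → extends → [6, 13]
3 → replaces 6 → [3, 13]
12 → replaces 13 → [3, 12]
4 → replaces 12 → [3, 4]
8 → extends → [3, 4, 8]
1 → replaces 3 → [1, 4, 8]
10 → extends → [1, 4, 8, 10]
5 → replaces 8 → [1, 4, 5, 10]
9 → replaces 10 → [1, 4, 5, 9]
2 → replaces 4 → [1, 2, 5, 9]
Length 4; one witness is 3, 4, 8, 10.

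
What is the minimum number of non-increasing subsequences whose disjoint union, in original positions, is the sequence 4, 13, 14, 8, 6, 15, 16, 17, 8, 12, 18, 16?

7

The minimum number of non-increasing subsequences covering a sequence equals the length of its longest strictly increasing subsequence.
LIS length is 7 (e.g. 4, 13, 14, 15, 16, 17, 18), so 7 piles are needed.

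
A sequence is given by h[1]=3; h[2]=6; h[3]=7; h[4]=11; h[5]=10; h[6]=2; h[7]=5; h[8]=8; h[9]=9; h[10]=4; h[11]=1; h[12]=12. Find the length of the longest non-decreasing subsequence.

6

Let dp[i] be the length of the longest such subsequence ending at index i:
i:      1  2  3  4  5  6  7  8  9 10 11 12
h[i]:   3  6  7 11 10  2  5  8  9  4  1 12
dp:     1  2  3  4  4  1  2  4  5  2  1  6
Maximum dp value is 6.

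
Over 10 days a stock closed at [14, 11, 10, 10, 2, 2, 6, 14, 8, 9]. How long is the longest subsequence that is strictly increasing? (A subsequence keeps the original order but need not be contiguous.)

4

Track the smallest tail for each achievable length (strict):
14 → extends → [14]
11 → replaces 14 → [11]
10 → replaces 11 → [10]
10 → already a tail → [10]
2 → replaces 10 → [2]
2 → already a tail → [2]
6 → extends → [2, 6]
14 → extends → [2, 6, 14]
8 → replaces 14 → [2, 6, 8]
9 → extends → [2, 6, 8, 9]
Four tails, so the longest strictly increasing subsequence has length 4 (e.g. 2, 6, 8, 9).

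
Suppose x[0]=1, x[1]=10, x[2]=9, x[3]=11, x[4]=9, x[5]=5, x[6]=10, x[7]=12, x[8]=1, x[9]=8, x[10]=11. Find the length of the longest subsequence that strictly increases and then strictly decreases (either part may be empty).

inc[i] = longest strictly increasing subsequence ending at i; dec[i] = longest strictly decreasing subsequence starting at i:
i:      0  1  2  3  4  5  6  7  8  9 10
x[i]:   1 10  9 11  9  5 10 12  1  8 11
inc:    1  2  2  3  2  2  3  4  1  3  4
dec:    1  4  3  4  3  2  2  2  1  1  1
Best peak at i=3 (value 11): inc=3, dec=4, length 3+4−1 = 6.

6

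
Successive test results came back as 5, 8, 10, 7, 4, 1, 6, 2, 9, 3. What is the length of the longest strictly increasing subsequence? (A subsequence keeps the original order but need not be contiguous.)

3

Track the smallest tail for each achievable length (strict):
5 → extends → [5]
8 → extends → [5, 8]
10 → extends → [5, 8, 10]
7 → replaces 8 → [5, 7, 10]
4 → replaces 5 → [4, 7, 10]
1 → replaces 4 → [1, 7, 10]
6 → replaces 7 → [1, 6, 10]
2 → replaces 6 → [1, 2, 10]
9 → replaces 10 → [1, 2, 9]
3 → replaces 9 → [1, 2, 3]
Three tails, so the longest strictly increasing subsequence has length 3 (e.g. 5, 8, 10).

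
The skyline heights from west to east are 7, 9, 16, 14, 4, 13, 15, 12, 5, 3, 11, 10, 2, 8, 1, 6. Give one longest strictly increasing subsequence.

Patience tails give the LIS length; then backtrack through the dp parents:
7 → extends → [7]
9 → extends → [7, 9]
16 → extends → [7, 9, 16]
14 → replaces 16 → [7, 9, 14]
4 → replaces 7 → [4, 9, 14]
13 → replaces 14 → [4, 9, 13]
15 → extends → [4, 9, 13, 15]
12 → replaces 13 → [4, 9, 12, 15]
5 → replaces 9 → [4, 5, 12, 15]
3 → replaces 4 → [3, 5, 12, 15]
11 → replaces 12 → [3, 5, 11, 15]
10 → replaces 11 → [3, 5, 10, 15]
2 → replaces 3 → [2, 5, 10, 15]
8 → replaces 10 → [2, 5, 8, 15]
1 → replaces 2 → [1, 5, 8, 15]
6 → replaces 8 → [1, 5, 6, 15]
Length 4; one witness is 7, 9, 14, 15.

7, 9, 14, 15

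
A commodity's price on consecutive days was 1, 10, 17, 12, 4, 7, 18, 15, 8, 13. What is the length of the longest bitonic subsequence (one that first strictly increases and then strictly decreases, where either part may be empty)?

6

inc[i] = longest strictly increasing subsequence ending at i; dec[i] = longest strictly decreasing subsequence starting at i:
i:      1  2  3  4  5  6  7  8  9 10
a[i]:   1 10 17 12  4  7 18 15  8 13
inc:    1  2  3  3  2  3  4  4  4  5
dec:    1  2  3  2  1  1  3  2  1  1
Best peak at i=7 (value 18): inc=4, dec=3, length 4+3−1 = 6.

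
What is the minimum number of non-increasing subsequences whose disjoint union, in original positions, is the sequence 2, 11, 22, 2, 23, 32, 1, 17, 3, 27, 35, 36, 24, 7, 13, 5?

7

The minimum number of non-increasing subsequences covering a sequence equals the length of its longest strictly increasing subsequence.
LIS length is 7 (e.g. 2, 11, 22, 23, 32, 35, 36), so 7 piles are needed.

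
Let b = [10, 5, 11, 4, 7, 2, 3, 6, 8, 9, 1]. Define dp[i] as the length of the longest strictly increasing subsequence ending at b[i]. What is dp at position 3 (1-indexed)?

2

dp[i] = 1 + max{dp[j] : j<i, b[j]<b[i]} (or 1 if no such j):
i:      1  2  3  4  5  6  7  8  9 10 11
b[i]:  10  5 11  4  7  2  3  6  8  9  1
dp:     1  1  2  1  2  1  2  3  4  5  1
At index 3 the value is 2.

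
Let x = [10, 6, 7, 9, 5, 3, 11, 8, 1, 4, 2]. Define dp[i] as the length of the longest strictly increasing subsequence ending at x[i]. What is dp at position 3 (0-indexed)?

dp[i] = 1 + max{dp[j] : j<i, x[j]<x[i]} (or 1 if no such j):
i:      0  1  2  3  4  5  6  7  8  9 10
x[i]:  10  6  7  9  5  3 11  8  1  4  2
dp:     1  1  2  3  1  1  4  3  1  2  2
At index 3 the value is 3.

3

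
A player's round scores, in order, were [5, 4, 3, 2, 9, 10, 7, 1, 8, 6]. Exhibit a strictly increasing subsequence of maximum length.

Patience tails give the LIS length; then backtrack through the dp parents:
5 → extends → [5]
4 → replaces 5 → [4]
3 → replaces 4 → [3]
2 → replaces 3 → [2]
9 → extends → [2, 9]
10 → extends → [2, 9, 10]
7 → replaces 9 → [2, 7, 10]
1 → replaces 2 → [1, 7, 10]
8 → replaces 10 → [1, 7, 8]
6 → replaces 7 → [1, 6, 8]
Length 3; one witness is 5, 9, 10.

5, 9, 10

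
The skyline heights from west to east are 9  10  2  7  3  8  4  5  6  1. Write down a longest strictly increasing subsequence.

2, 3, 4, 5, 6

Patience tails give the LIS length; then backtrack through the dp parents:
9 → extends → [9]
10 → extends → [9, 10]
2 → replaces 9 → [2, 10]
7 → replaces 10 → [2, 7]
3 → replaces 7 → [2, 3]
8 → extends → [2, 3, 8]
4 → replaces 8 → [2, 3, 4]
5 → extends → [2, 3, 4, 5]
6 → extends → [2, 3, 4, 5, 6]
1 → replaces 2 → [1, 3, 4, 5, 6]
Length 5; one witness is 2, 3, 4, 5, 6.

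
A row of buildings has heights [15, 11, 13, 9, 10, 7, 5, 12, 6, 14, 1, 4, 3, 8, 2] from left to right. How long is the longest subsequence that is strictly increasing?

4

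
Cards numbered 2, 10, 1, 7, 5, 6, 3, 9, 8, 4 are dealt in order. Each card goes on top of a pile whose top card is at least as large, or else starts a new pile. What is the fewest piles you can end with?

4

The minimum number of non-increasing subsequences covering a sequence equals the length of its longest strictly increasing subsequence.
LIS length is 4 (e.g. 2, 5, 6, 9), so 4 piles are needed.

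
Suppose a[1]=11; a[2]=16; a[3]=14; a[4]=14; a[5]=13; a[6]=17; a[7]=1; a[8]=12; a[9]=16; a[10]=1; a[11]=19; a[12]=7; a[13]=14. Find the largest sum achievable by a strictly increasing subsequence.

Let S[i] be the best sum of a strictly increasing subsequence ending at i:
i:      1  2  3  4  5  6  7  8  9 10 11 12 13
a[i]:  11 16 14 14 13 17  1 12 16  1 19  7 14
S:     11 27 25 25 24 44  1 23 41  1 63  8 38
Maximum is 63 (e.g. 11 + 16 + 17 + 19).

63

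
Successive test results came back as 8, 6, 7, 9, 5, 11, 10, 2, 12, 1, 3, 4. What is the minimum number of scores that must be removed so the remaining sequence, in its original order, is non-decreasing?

Fewest deletions = n − (longest non-decreasing subsequence).
i:      1  2  3  4  5  6  7  8  9 10 11 12
a[i]:   8  6  7  9  5 11 10  2 12  1  3  4
dp:     1  1  2  3  1  4  4  1  5  1  2  3
max dp = 5, so deletions = 12 − 5 = 7.

7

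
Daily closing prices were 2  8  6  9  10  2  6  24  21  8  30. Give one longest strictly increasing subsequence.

Patience tails give the LIS length; then backtrack through the dp parents:
2 → extends → [2]
8 → extends → [2, 8]
6 → replaces 8 → [2, 6]
9 → extends → [2, 6, 9]
10 → extends → [2, 6, 9, 10]
2 → already a tail → [2, 6, 9, 10]
6 → already a tail → [2, 6, 9, 10]
24 → extends → [2, 6, 9, 10, 24]
21 → replaces 24 → [2, 6, 9, 10, 21]
8 → replaces 9 → [2, 6, 8, 10, 21]
30 → extends → [2, 6, 8, 10, 21, 30]
Length 6; one witness is 2, 8, 9, 10, 24, 30.

2, 8, 9, 10, 24, 30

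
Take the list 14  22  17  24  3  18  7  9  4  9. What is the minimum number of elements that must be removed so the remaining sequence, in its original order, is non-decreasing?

Fewest deletions = n − (longest non-decreasing subsequence).
Patience tails:
14 → extends → [14]
22 → extends → [14, 22]
17 → replaces 22 → [14, 17]
24 → extends → [14, 17, 24]
3 → replaces 14 → [3, 17, 24]
18 → replaces 24 → [3, 17, 18]
7 → replaces 17 → [3, 7, 18]
9 → replaces 18 → [3, 7, 9]
4 → replaces 7 → [3, 4, 9]
9 → extends → [3, 4, 9, 9]
Longest non-decreasing subsequence has length 4, so deletions = 10 − 4 = 6.

6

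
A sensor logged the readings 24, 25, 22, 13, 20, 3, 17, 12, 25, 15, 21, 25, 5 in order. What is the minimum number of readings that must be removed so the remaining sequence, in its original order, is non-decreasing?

Fewest deletions = n − (longest non-decreasing subsequence).
Patience tails:
24 → extends → [24]
25 → extends → [24, 25]
22 → replaces 24 → [22, 25]
13 → replaces 22 → [13, 25]
20 → replaces 25 → [13, 20]
3 → replaces 13 → [3, 20]
17 → replaces 20 → [3, 17]
12 → replaces 17 → [3, 12]
25 → extends → [3, 12, 25]
15 → replaces 25 → [3, 12, 15]
21 → extends → [3, 12, 15, 21]
25 → extends → [3, 12, 15, 21, 25]
5 → replaces 12 → [3, 5, 15, 21, 25]
Longest non-decreasing subsequence has length 5, so deletions = 13 − 5 = 8.

8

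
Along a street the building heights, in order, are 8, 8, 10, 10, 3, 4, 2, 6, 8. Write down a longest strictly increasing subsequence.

Patience tails give the LIS length; then backtrack through the dp parents:
8 → extends → [8]
8 → already a tail → [8]
10 → extends → [8, 10]
10 → already a tail → [8, 10]
3 → replaces 8 → [3, 10]
4 → replaces 10 → [3, 4]
2 → replaces 3 → [2, 4]
6 → extends → [2, 4, 6]
8 → extends → [2, 4, 6, 8]
Length 4; one witness is 3, 4, 6, 8.

3, 4, 6, 8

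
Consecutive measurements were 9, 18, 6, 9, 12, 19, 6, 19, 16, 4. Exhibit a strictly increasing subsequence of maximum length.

6, 9, 12, 19

Patience tails give the LIS length; then backtrack through the dp parents:
9 → extends → [9]
18 → extends → [9, 18]
6 → replaces 9 → [6, 18]
9 → replaces 18 → [6, 9]
12 → extends → [6, 9, 12]
19 → extends → [6, 9, 12, 19]
6 → already a tail → [6, 9, 12, 19]
19 → already a tail → [6, 9, 12, 19]
16 → replaces 19 → [6, 9, 12, 16]
4 → replaces 6 → [4, 9, 12, 16]
Length 4; one witness is 6, 9, 12, 19.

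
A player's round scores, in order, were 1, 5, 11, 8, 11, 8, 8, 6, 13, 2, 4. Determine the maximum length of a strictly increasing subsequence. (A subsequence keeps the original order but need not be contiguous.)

Track the smallest tail for each achievable length (strict):
1 → extends → [1]
5 → extends → [1, 5]
11 → extends → [1, 5, 11]
8 → replaces 11 → [1, 5, 8]
11 → extends → [1, 5, 8, 11]
8 → already a tail → [1, 5, 8, 11]
8 → already a tail → [1, 5, 8, 11]
6 → replaces 8 → [1, 5, 6, 11]
13 → extends → [1, 5, 6, 11, 13]
2 → replaces 5 → [1, 2, 6, 11, 13]
4 → replaces 6 → [1, 2, 4, 11, 13]
Five tails, so the longest strictly increasing subsequence has length 5 (e.g. 1, 5, 8, 11, 13).

5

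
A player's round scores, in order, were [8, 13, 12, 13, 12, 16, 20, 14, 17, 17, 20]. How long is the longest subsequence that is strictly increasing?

Track the smallest tail for each achievable length (strict):
8 → extends → [8]
13 → extends → [8, 13]
12 → replaces 13 → [8, 12]
13 → extends → [8, 12, 13]
12 → already a tail → [8, 12, 13]
16 → extends → [8, 12, 13, 16]
20 → extends → [8, 12, 13, 16, 20]
14 → replaces 16 → [8, 12, 13, 14, 20]
17 → replaces 20 → [8, 12, 13, 14, 17]
17 → already a tail → [8, 12, 13, 14, 17]
20 → extends → [8, 12, 13, 14, 17, 20]
Six tails, so the longest strictly increasing subsequence has length 6 (e.g. 8, 12, 13, 16, 17, 20).

6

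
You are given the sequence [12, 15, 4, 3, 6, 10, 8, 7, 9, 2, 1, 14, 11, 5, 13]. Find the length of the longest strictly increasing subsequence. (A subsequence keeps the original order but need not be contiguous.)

6

Track the smallest tail for each achievable length (strict):
12 → extends → [12]
15 → extends → [12, 15]
4 → replaces 12 → [4, 15]
3 → replaces 4 → [3, 15]
6 → replaces 15 → [3, 6]
10 → extends → [3, 6, 10]
8 → replaces 10 → [3, 6, 8]
7 → replaces 8 → [3, 6, 7]
9 → extends → [3, 6, 7, 9]
2 → replaces 3 → [2, 6, 7, 9]
1 → replaces 2 → [1, 6, 7, 9]
14 → extends → [1, 6, 7, 9, 14]
11 → replaces 14 → [1, 6, 7, 9, 11]
5 → replaces 6 → [1, 5, 7, 9, 11]
13 → extends → [1, 5, 7, 9, 11, 13]
Six tails, so the longest strictly increasing subsequence has length 6 (e.g. 4, 6, 8, 9, 11, 13).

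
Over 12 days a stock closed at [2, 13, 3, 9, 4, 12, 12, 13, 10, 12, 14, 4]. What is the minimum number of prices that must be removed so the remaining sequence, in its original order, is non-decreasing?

Fewest deletions = n − (longest non-decreasing subsequence).
i:      1  2  3  4  5  6  7  8  9 10 11 12
a[i]:   2 13  3  9  4 12 12 13 10 12 14  4
dp:     1  2  2  3  3  4  5  6  4  6  7  4
max dp = 7, so deletions = 12 − 7 = 5.

5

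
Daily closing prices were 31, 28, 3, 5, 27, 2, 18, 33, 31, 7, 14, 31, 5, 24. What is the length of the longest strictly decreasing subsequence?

Negate each value so 'decreasing' becomes 'increasing', then run patience tails on the negated sequence:
-31 → extends → [-31]
-28 → extends → [-31, -28]
-3 → extends → [-31, -28, -3]
-5 → replaces -3 → [-31, -28, -5]
-27 → replaces -5 → [-31, -28, -27]
-2 → extends → [-31, -28, -27, -2]
-18 → replaces -2 → [-31, -28, -27, -18]
-33 → replaces -31 → [-33, -28, -27, -18]
-31 → replaces -28 → [-33, -31, -27, -18]
-7 → extends → [-33, -31, -27, -18, -7]
-14 → replaces -7 → [-33, -31, -27, -18, -14]
-31 → already a tail → [-33, -31, -27, -18, -14]
-5 → extends → [-33, -31, -27, -18, -14, -5]
-24 → replaces -18 → [-33, -31, -27, -24, -14, -5]
Six tails, so the longest strictly decreasing subsequence of the original has length 6.

6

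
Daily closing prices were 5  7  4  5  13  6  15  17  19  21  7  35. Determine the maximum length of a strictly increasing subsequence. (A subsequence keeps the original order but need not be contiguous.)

8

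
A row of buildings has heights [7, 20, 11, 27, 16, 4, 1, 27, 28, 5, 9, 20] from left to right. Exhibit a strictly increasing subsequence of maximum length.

7, 11, 16, 27, 28

Patience tails give the LIS length; then backtrack through the dp parents:
7 → extends → [7]
20 → extends → [7, 20]
11 → replaces 20 → [7, 11]
27 → extends → [7, 11, 27]
16 → replaces 27 → [7, 11, 16]
4 → replaces 7 → [4, 11, 16]
1 → replaces 4 → [1, 11, 16]
27 → extends → [1, 11, 16, 27]
28 → extends → [1, 11, 16, 27, 28]
5 → replaces 11 → [1, 5, 16, 27, 28]
9 → replaces 16 → [1, 5, 9, 27, 28]
20 → replaces 27 → [1, 5, 9, 20, 28]
Length 5; one witness is 7, 11, 16, 27, 28.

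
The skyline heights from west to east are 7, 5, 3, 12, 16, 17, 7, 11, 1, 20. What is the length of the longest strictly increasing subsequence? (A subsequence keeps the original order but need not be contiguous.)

5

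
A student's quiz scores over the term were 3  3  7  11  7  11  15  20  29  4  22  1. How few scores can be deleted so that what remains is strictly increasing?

6

Fewest deletions = n − (longest strictly increasing subsequence).
i:      1  2  3  4  5  6  7  8  9 10 11 12
a[i]:   3  3  7 11  7 11 15 20 29  4 22  1
dp:     1  1  2  3  2  3  4  5  6  2  6  1
max dp = 6, so deletions = 12 − 6 = 6.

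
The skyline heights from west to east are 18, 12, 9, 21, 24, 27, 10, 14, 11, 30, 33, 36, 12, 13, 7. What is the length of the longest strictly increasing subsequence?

7

Track the smallest tail for each achievable length (strict):
18 → extends → [18]
12 → replaces 18 → [12]
9 → replaces 12 → [9]
21 → extends → [9, 21]
24 → extends → [9, 21, 24]
27 → extends → [9, 21, 24, 27]
10 → replaces 21 → [9, 10, 24, 27]
14 → replaces 24 → [9, 10, 14, 27]
11 → replaces 14 → [9, 10, 11, 27]
30 → extends → [9, 10, 11, 27, 30]
33 → extends → [9, 10, 11, 27, 30, 33]
36 → extends → [9, 10, 11, 27, 30, 33, 36]
12 → replaces 27 → [9, 10, 11, 12, 30, 33, 36]
13 → replaces 30 → [9, 10, 11, 12, 13, 33, 36]
7 → replaces 9 → [7, 10, 11, 12, 13, 33, 36]
Seven tails, so the longest strictly increasing subsequence has length 7 (e.g. 18, 21, 24, 27, 30, 33, 36).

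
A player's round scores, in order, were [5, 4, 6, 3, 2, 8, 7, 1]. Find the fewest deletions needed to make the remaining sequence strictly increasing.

5

Fewest deletions = n − (longest strictly increasing subsequence).
Patience tails:
5 → extends → [5]
4 → replaces 5 → [4]
6 → extends → [4, 6]
3 → replaces 4 → [3, 6]
2 → replaces 3 → [2, 6]
8 → extends → [2, 6, 8]
7 → replaces 8 → [2, 6, 7]
1 → replaces 2 → [1, 6, 7]
Longest strictly increasing subsequence has length 3, so deletions = 8 − 3 = 5.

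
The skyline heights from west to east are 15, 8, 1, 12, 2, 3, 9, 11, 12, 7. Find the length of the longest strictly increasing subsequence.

Track the smallest tail for each achievable length (strict):
15 → extends → [15]
8 → replaces 15 → [8]
1 → replaces 8 → [1]
12 → extends → [1, 12]
2 → replaces 12 → [1, 2]
3 → extends → [1, 2, 3]
9 → extends → [1, 2, 3, 9]
11 → extends → [1, 2, 3, 9, 11]
12 → extends → [1, 2, 3, 9, 11, 12]
7 → replaces 9 → [1, 2, 3, 7, 11, 12]
Six tails, so the longest strictly increasing subsequence has length 6 (e.g. 1, 2, 3, 9, 11, 12).

6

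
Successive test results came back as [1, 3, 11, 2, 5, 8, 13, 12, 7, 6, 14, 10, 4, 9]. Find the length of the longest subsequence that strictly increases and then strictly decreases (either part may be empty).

inc[i] = longest strictly increasing subsequence ending at i; dec[i] = longest strictly decreasing subsequence starting at i:
i:      1  2  3  4  5  6  7  8  9 10 11 12 13 14
a[i]:   1  3 11  2  5  8 13 12  7  6 14 10  4  9
inc:    1  2  3  2  3  4  5  5  4  4  6  5  3  5
dec:    1  2  5  1  2  4  5  4  3  2  3  2  1  1
Best peak at i=7 (value 13): inc=5, dec=5, length 5+5−1 = 9.

9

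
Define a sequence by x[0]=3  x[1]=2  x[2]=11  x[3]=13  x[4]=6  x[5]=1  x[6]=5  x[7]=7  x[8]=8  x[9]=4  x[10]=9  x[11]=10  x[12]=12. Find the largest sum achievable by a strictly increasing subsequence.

Let S[i] be the best sum of a strictly increasing subsequence ending at i:
i:      0  1  2  3  4  5  6  7  8  9 10 11 12
x[i]:   3  2 11 13  6  1  5  7  8  4  9 10 12
S:      3  2 14 27  9  1  8 16 24  7 33 43 55
Maximum is 55 (e.g. 3 + 6 + 7 + 8 + 9 + 10 + 12).

55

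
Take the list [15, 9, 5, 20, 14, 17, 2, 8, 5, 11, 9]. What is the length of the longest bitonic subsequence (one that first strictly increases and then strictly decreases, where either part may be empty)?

inc[i] = longest strictly increasing subsequence ending at i; dec[i] = longest strictly decreasing subsequence starting at i:
i:      1  2  3  4  5  6  7  8  9 10 11
a[i]:  15  9  5 20 14 17  2  8  5 11  9
inc:    1  1  1  2  2  3  1  2  2  3  3
dec:    4  3  2  4  3  3  1  2  1  2  1
Best peak at i=4 (value 20): inc=2, dec=4, length 2+4−1 = 5.

5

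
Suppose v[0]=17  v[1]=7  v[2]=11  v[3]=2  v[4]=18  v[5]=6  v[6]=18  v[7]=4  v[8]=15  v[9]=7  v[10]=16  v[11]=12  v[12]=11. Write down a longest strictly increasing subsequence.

Patience tails give the LIS length; then backtrack through the dp parents:
17 → extends → [17]
7 → replaces 17 → [7]
11 → extends → [7, 11]
2 → replaces 7 → [2, 11]
18 → extends → [2, 11, 18]
6 → replaces 11 → [2, 6, 18]
18 → already a tail → [2, 6, 18]
4 → replaces 6 → [2, 4, 18]
15 → replaces 18 → [2, 4, 15]
7 → replaces 15 → [2, 4, 7]
16 → extends → [2, 4, 7, 16]
12 → replaces 16 → [2, 4, 7, 12]
11 → replaces 12 → [2, 4, 7, 11]
Length 4; one witness is 7, 11, 15, 16.

7, 11, 15, 16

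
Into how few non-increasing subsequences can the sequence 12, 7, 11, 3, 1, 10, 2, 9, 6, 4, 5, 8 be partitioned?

5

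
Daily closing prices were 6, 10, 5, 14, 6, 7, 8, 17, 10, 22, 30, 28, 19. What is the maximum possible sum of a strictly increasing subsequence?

Let S[i] be the best sum of a strictly increasing subsequence ending at i:
i:      1  2  3  4  5  6  7  8  9 10 11 12 13
a[i]:   6 10  5 14  6  7  8 17 10 22 30 28 19
S:      6 16  5 30 11 18 26 47 36 69 99 97 66
Maximum is 99 (e.g. 6 + 10 + 14 + 17 + 22 + 30).

99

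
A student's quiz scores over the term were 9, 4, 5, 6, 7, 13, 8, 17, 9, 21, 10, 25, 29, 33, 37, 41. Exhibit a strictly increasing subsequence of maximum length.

Patience tails give the LIS length; then backtrack through the dp parents:
9 → extends → [9]
4 → replaces 9 → [4]
5 → extends → [4, 5]
6 → extends → [4, 5, 6]
7 → extends → [4, 5, 6, 7]
13 → extends → [4, 5, 6, 7, 13]
8 → replaces 13 → [4, 5, 6, 7, 8]
17 → extends → [4, 5, 6, 7, 8, 17]
9 → replaces 17 → [4, 5, 6, 7, 8, 9]
21 → extends → [4, 5, 6, 7, 8, 9, 21]
10 → replaces 21 → [4, 5, 6, 7, 8, 9, 10]
25 → extends → [4, 5, 6, 7, 8, 9, 10, 25]
29 → extends → [4, 5, 6, 7, 8, 9, 10, 25, 29]
33 → extends → [4, 5, 6, 7, 8, 9, 10, 25, 29, 33]
37 → extends → [4, 5, 6, 7, 8, 9, 10, 25, 29, 33, 37]
41 → extends → [4, 5, 6, 7, 8, 9, 10, 25, 29, 33, 37, 41]
Length 12; one witness is 4, 5, 6, 7, 13, 17, 21, 25, 29, 33, 37, 41.

4, 5, 6, 7, 13, 17, 21, 25, 29, 33, 37, 41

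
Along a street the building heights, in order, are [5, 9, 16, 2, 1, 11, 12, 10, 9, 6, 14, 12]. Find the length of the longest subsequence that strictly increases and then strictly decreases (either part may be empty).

inc[i] = longest strictly increasing subsequence ending at i; dec[i] = longest strictly decreasing subsequence starting at i:
i:      1  2  3  4  5  6  7  8  9 10 11 12
a[i]:   5  9 16  2  1 11 12 10  9  6 14 12
inc:    1  2  3  1  1  3  4  3  2  2  5  4
dec:    3  3  5  2  1  4  4  3  2  1  2  1
Best peak at i=3 (value 16): inc=3, dec=5, length 3+5−1 = 7.

7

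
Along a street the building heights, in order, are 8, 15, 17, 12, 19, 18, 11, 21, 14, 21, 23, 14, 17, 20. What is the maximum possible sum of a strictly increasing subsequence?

Let S[i] be the best sum of a strictly increasing subsequence ending at i:
i:       1   2   3   4   5   6   7   8   9  10  11  12  13  14
a[i]:    8  15  17  12  19  18  11  21  14  21  23  14  17  20
S:       8  23  40  20  59  58  19  80  34  80 103  34  51  79
Maximum is 103 (e.g. 8 + 15 + 17 + 19 + 21 + 23).

103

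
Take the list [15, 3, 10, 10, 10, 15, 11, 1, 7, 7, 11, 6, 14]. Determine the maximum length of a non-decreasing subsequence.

7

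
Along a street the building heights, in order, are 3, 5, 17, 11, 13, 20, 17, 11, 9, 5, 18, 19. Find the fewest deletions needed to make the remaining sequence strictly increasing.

Fewest deletions = n − (longest strictly increasing subsequence).
Patience tails:
3 → extends → [3]
5 → extends → [3, 5]
17 → extends → [3, 5, 17]
11 → replaces 17 → [3, 5, 11]
13 → extends → [3, 5, 11, 13]
20 → extends → [3, 5, 11, 13, 20]
17 → replaces 20 → [3, 5, 11, 13, 17]
11 → already a tail → [3, 5, 11, 13, 17]
9 → replaces 11 → [3, 5, 9, 13, 17]
5 → already a tail → [3, 5, 9, 13, 17]
18 → extends → [3, 5, 9, 13, 17, 18]
19 → extends → [3, 5, 9, 13, 17, 18, 19]
Longest strictly increasing subsequence has length 7, so deletions = 12 − 7 = 5.

5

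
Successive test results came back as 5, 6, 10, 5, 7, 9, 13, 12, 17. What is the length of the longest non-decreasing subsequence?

6

Let dp[i] be the length of the longest such subsequence ending at index i:
i:      1  2  3  4  5  6  7  8  9
a[i]:   5  6 10  5  7  9 13 12 17
dp:     1  2  3  2  3  4  5  5  6
Maximum dp value is 6.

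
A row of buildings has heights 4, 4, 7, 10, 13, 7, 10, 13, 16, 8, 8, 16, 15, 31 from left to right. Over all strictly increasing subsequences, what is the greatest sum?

81

Let S[i] be the best sum of a strictly increasing subsequence ending at i:
i:      1  2  3  4  5  6  7  8  9 10 11 12 13 14
a[i]:   4  4  7 10 13  7 10 13 16  8  8 16 15 31
S:      4  4 11 21 34 11 21 34 50 19 19 50 49 81
Maximum is 81 (e.g. 4 + 7 + 10 + 13 + 16 + 31).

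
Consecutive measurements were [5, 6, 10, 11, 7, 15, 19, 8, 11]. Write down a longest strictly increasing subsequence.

5, 6, 10, 11, 15, 19

Patience tails give the LIS length; then backtrack through the dp parents:
5 → extends → [5]
6 → extends → [5, 6]
10 → extends → [5, 6, 10]
11 → extends → [5, 6, 10, 11]
7 → replaces 10 → [5, 6, 7, 11]
15 → extends → [5, 6, 7, 11, 15]
19 → extends → [5, 6, 7, 11, 15, 19]
8 → replaces 11 → [5, 6, 7, 8, 15, 19]
11 → replaces 15 → [5, 6, 7, 8, 11, 19]
Length 6; one witness is 5, 6, 10, 11, 15, 19.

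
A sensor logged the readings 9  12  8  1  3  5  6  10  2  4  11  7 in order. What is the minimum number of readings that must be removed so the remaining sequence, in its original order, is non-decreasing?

Fewest deletions = n − (longest non-decreasing subsequence).
Patience tails:
9 → extends → [9]
12 → extends → [9, 12]
8 → replaces 9 → [8, 12]
1 → replaces 8 → [1, 12]
3 → replaces 12 → [1, 3]
5 → extends → [1, 3, 5]
6 → extends → [1, 3, 5, 6]
10 → extends → [1, 3, 5, 6, 10]
2 → replaces 3 → [1, 2, 5, 6, 10]
4 → replaces 5 → [1, 2, 4, 6, 10]
11 → extends → [1, 2, 4, 6, 10, 11]
7 → replaces 10 → [1, 2, 4, 6, 7, 11]
Longest non-decreasing subsequence has length 6, so deletions = 12 − 6 = 6.

6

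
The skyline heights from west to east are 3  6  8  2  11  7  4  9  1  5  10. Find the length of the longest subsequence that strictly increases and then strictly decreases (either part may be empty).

inc[i] = longest strictly increasing subsequence ending at i; dec[i] = longest strictly decreasing subsequence starting at i:
i:      1  2  3  4  5  6  7  8  9 10 11
a[i]:   3  6  8  2 11  7  4  9  1  5 10
inc:    1  2  3  1  4  3  2  4  1  3  5
dec:    3  3  4  2  4  3  2  2  1  1  1
Best peak at i=5 (value 11): inc=4, dec=4, length 4+4−1 = 7.

7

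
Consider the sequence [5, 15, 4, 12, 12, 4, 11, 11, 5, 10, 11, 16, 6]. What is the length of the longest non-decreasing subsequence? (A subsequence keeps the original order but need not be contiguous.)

Track the smallest tail for each achievable length (allowing ties):
5 → extends → [5]
15 → extends → [5, 15]
4 → replaces 5 → [4, 15]
12 → replaces 15 → [4, 12]
12 → extends → [4, 12, 12]
4 → replaces 12 → [4, 4, 12]
11 → replaces 12 → [4, 4, 11]
11 → extends → [4, 4, 11, 11]
5 → replaces 11 → [4, 4, 5, 11]
10 → replaces 11 → [4, 4, 5, 10]
11 → extends → [4, 4, 5, 10, 11]
16 → extends → [4, 4, 5, 10, 11, 16]
6 → replaces 10 → [4, 4, 5, 6, 11, 16]
Six tails, so the longest non-decreasing subsequence has length 6 (e.g. 4, 4, 11, 11, 11, 16).

6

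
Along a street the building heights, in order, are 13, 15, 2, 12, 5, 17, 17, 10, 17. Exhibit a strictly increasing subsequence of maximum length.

Patience tails give the LIS length; then backtrack through the dp parents:
13 → extends → [13]
15 → extends → [13, 15]
2 → replaces 13 → [2, 15]
12 → replaces 15 → [2, 12]
5 → replaces 12 → [2, 5]
17 → extends → [2, 5, 17]
17 → already a tail → [2, 5, 17]
10 → replaces 17 → [2, 5, 10]
17 → extends → [2, 5, 10, 17]
Length 4; one witness is 2, 5, 10, 17.

2, 5, 10, 17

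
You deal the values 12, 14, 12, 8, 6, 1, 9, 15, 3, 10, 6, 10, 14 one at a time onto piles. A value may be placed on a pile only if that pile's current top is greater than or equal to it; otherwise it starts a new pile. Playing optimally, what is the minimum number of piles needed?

5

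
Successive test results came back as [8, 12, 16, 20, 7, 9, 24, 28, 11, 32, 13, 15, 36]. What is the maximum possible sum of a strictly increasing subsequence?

176

Let S[i] be the best sum of a strictly increasing subsequence ending at i:
i:       1   2   3   4   5   6   7   8   9  10  11  12  13
a[i]:    8  12  16  20   7   9  24  28  11  32  13  15  36
S:       8  20  36  56   7  17  80 108  28 140  41  56 176
Maximum is 176 (e.g. 8 + 12 + 16 + 20 + 24 + 28 + 32 + 36).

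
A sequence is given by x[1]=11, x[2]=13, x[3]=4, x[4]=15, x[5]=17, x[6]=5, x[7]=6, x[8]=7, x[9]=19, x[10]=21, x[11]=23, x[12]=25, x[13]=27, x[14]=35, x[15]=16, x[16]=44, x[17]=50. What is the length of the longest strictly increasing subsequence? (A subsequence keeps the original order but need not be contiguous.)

12

Track the smallest tail for each achievable length (strict):
11 → extends → [11]
13 → extends → [11, 13]
4 → replaces 11 → [4, 13]
15 → extends → [4, 13, 15]
17 → extends → [4, 13, 15, 17]
5 → replaces 13 → [4, 5, 15, 17]
6 → replaces 15 → [4, 5, 6, 17]
7 → replaces 17 → [4, 5, 6, 7]
19 → extends → [4, 5, 6, 7, 19]
21 → extends → [4, 5, 6, 7, 19, 21]
23 → extends → [4, 5, 6, 7, 19, 21, 23]
25 → extends → [4, 5, 6, 7, 19, 21, 23, 25]
27 → extends → [4, 5, 6, 7, 19, 21, 23, 25, 27]
35 → extends → [4, 5, 6, 7, 19, 21, 23, 25, 27, 35]
16 → replaces 19 → [4, 5, 6, 7, 16, 21, 23, 25, 27, 35]
44 → extends → [4, 5, 6, 7, 16, 21, 23, 25, 27, 35, 44]
50 → extends → [4, 5, 6, 7, 16, 21, 23, 25, 27, 35, 44, 50]
Twelve tails, so the longest strictly increasing subsequence has length 12 (e.g. 11, 13, 15, 17, 19, 21, 23, 25, 27, 35, 44, 50).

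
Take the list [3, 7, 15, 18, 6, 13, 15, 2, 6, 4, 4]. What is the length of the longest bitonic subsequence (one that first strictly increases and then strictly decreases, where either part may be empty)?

7

inc[i] = longest strictly increasing subsequence ending at i; dec[i] = longest strictly decreasing subsequence starting at i:
i:      1  2  3  4  5  6  7  8  9 10 11
a[i]:   3  7 15 18  6 13 15  2  6  4  4
inc:    1  2  3  4  2  3  4  1  2  2  2
dec:    2  3  4  4  2  3  3  1  2  1  1
Best peak at i=4 (value 18): inc=4, dec=4, length 4+4−1 = 7.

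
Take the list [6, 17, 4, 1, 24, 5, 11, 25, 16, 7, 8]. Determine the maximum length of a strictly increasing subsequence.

4

Let dp[i] be the length of the longest such subsequence ending at index i:
i:      1  2  3  4  5  6  7  8  9 10 11
a[i]:   6 17  4  1 24  5 11 25 16  7  8
dp:     1  2  1  1  3  2  3  4  4  3  4
Maximum dp value is 4.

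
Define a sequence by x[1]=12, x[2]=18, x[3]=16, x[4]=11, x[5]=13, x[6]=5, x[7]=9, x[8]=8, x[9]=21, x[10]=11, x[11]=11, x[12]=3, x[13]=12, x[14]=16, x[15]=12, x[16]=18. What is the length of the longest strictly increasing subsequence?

6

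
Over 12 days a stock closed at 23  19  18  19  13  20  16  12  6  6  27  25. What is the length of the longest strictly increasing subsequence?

4

Let dp[i] be the length of the longest such subsequence ending at index i:
i:      1  2  3  4  5  6  7  8  9 10 11 12
a[i]:  23 19 18 19 13 20 16 12  6  6 27 25
dp:     1  1  1  2  1  3  2  1  1  1  4  4
Maximum dp value is 4.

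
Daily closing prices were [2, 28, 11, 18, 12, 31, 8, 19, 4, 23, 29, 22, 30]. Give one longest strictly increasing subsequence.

Patience tails give the LIS length; then backtrack through the dp parents:
2 → extends → [2]
28 → extends → [2, 28]
11 → replaces 28 → [2, 11]
18 → extends → [2, 11, 18]
12 → replaces 18 → [2, 11, 12]
31 → extends → [2, 11, 12, 31]
8 → replaces 11 → [2, 8, 12, 31]
19 → replaces 31 → [2, 8, 12, 19]
4 → replaces 8 → [2, 4, 12, 19]
23 → extends → [2, 4, 12, 19, 23]
29 → extends → [2, 4, 12, 19, 23, 29]
22 → replaces 23 → [2, 4, 12, 19, 22, 29]
30 → extends → [2, 4, 12, 19, 22, 29, 30]
Length 7; one witness is 2, 11, 18, 19, 23, 29, 30.

2, 11, 18, 19, 23, 29, 30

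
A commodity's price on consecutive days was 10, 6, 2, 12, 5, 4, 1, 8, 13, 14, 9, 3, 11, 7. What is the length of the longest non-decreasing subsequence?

5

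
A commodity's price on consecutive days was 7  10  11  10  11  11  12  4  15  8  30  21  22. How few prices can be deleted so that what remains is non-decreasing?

4

Fewest deletions = n − (longest non-decreasing subsequence).
i:      1  2  3  4  5  6  7  8  9 10 11 12 13
a[i]:   7 10 11 10 11 11 12  4 15  8 30 21 22
dp:     1  2  3  3  4  5  6  1  7  2  8  8  9
max dp = 9, so deletions = 13 − 9 = 4.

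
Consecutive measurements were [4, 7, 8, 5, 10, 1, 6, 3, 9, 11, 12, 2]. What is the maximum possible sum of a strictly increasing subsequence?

Let S[i] be the best sum of a strictly increasing subsequence ending at i:
i:      1  2  3  4  5  6  7  8  9 10 11 12
a[i]:   4  7  8  5 10  1  6  3  9 11 12  2
S:      4 11 19  9 29  1 15  4 28 40 52  3
Maximum is 52 (e.g. 4 + 7 + 8 + 10 + 11 + 12).

52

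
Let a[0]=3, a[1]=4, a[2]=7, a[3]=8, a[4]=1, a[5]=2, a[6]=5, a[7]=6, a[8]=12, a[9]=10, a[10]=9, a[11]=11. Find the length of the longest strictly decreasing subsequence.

Negate each value so 'decreasing' becomes 'increasing', then run patience tails on the negated sequence:
-3 → extends → [-3]
-4 → replaces -3 → [-4]
-7 → replaces -4 → [-7]
-8 → replaces -7 → [-8]
-1 → extends → [-8, -1]
-2 → replaces -1 → [-8, -2]
-5 → replaces -2 → [-8, -5]
-6 → replaces -5 → [-8, -6]
-12 → replaces -8 → [-12, -6]
-10 → replaces -6 → [-12, -10]
-9 → extends → [-12, -10, -9]
-11 → replaces -10 → [-12, -11, -9]
Three tails, so the longest strictly decreasing subsequence of the original has length 3.

3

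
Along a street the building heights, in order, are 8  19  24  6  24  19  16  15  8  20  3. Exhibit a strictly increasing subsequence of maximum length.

Patience tails give the LIS length; then backtrack through the dp parents:
8 → extends → [8]
19 → extends → [8, 19]
24 → extends → [8, 19, 24]
6 → replaces 8 → [6, 19, 24]
24 → already a tail → [6, 19, 24]
19 → already a tail → [6, 19, 24]
16 → replaces 19 → [6, 16, 24]
15 → replaces 16 → [6, 15, 24]
8 → replaces 15 → [6, 8, 24]
20 → replaces 24 → [6, 8, 20]
3 → replaces 6 → [3, 8, 20]
Length 3; one witness is 8, 19, 24.

8, 19, 24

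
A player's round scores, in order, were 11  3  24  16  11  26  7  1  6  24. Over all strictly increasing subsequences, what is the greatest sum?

Let S[i] be the best sum of a strictly increasing subsequence ending at i:
i:      1  2  3  4  5  6  7  8  9 10
a[i]:  11  3 24 16 11 26  7  1  6 24
S:     11  3 35 27 14 61 10  1  9 51
Maximum is 61 (e.g. 11 + 24 + 26).

61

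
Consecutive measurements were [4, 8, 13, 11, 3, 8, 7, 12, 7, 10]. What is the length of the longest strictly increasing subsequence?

Track the smallest tail for each achievable length (strict):
4 → extends → [4]
8 → extends → [4, 8]
13 → extends → [4, 8, 13]
11 → replaces 13 → [4, 8, 11]
3 → replaces 4 → [3, 8, 11]
8 → already a tail → [3, 8, 11]
7 → replaces 8 → [3, 7, 11]
12 → extends → [3, 7, 11, 12]
7 → already a tail → [3, 7, 11, 12]
10 → replaces 11 → [3, 7, 10, 12]
Four tails, so the longest strictly increasing subsequence has length 4 (e.g. 4, 8, 11, 12).

4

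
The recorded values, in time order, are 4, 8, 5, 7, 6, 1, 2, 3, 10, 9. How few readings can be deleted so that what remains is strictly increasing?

6

Fewest deletions = n − (longest strictly increasing subsequence).
i:      1  2  3  4  5  6  7  8  9 10
a[i]:   4  8  5  7  6  1  2  3 10  9
dp:     1  2  2  3  3  1  2  3  4  4
max dp = 4, so deletions = 10 − 4 = 6.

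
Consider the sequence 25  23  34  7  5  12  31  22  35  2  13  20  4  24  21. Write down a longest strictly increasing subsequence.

7, 12, 13, 20, 24

Patience tails give the LIS length; then backtrack through the dp parents:
25 → extends → [25]
23 → replaces 25 → [23]
34 → extends → [23, 34]
7 → replaces 23 → [7, 34]
5 → replaces 7 → [5, 34]
12 → replaces 34 → [5, 12]
31 → extends → [5, 12, 31]
22 → replaces 31 → [5, 12, 22]
35 → extends → [5, 12, 22, 35]
2 → replaces 5 → [2, 12, 22, 35]
13 → replaces 22 → [2, 12, 13, 35]
20 → replaces 35 → [2, 12, 13, 20]
4 → replaces 12 → [2, 4, 13, 20]
24 → extends → [2, 4, 13, 20, 24]
21 → replaces 24 → [2, 4, 13, 20, 21]
Length 5; one witness is 7, 12, 13, 20, 24.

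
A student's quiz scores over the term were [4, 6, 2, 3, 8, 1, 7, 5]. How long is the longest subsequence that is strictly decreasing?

Negate each value so 'decreasing' becomes 'increasing', then run patience tails on the negated sequence:
-4 → extends → [-4]
-6 → replaces -4 → [-6]
-2 → extends → [-6, -2]
-3 → replaces -2 → [-6, -3]
-8 → replaces -6 → [-8, -3]
-1 → extends → [-8, -3, -1]
-7 → replaces -3 → [-8, -7, -1]
-5 → replaces -1 → [-8, -7, -5]
Three tails, so the longest strictly decreasing subsequence of the original has length 3.

3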